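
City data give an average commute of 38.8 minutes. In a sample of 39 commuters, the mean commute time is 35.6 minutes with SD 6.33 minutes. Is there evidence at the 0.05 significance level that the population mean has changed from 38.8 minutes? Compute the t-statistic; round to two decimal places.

H0: μ = 38.8; H1: μ ≠ 38.8 (one-sample t-test, two-sided).
t = (x̄ − μ₀)/(s/√n) = (35.6 − 38.8)/(6.33/√39) = -3.16
df = n − 1 = 38
Two-sided p-value ≈ 0.0031
Since p ≈ 0.0031 < α = 0.05, reject H0; the data support H1.

-3.16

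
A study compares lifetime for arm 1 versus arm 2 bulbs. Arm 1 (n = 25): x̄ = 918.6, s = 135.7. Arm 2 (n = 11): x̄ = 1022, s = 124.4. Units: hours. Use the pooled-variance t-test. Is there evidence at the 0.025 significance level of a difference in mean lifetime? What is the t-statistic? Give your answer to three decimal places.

Let group 1 = arm 1, group 2 = arm 2. H0: μ_1 = μ_2; H1: μ_1 ≠ μ_2 (two-sample pooled-variance t-test, two-sided).
s_p² = [(25−1)·135.7² + (11−1)·124.4²]/(25+11−2) = 17550
t = (918.6 − 1022)/√[17550·(1/25 + 1/11)] = -2.157
df = n₁ + n₂ − 2 = 34
Two-sided p-value ≈ 0.0381
Since p ≈ 0.0381 > α = 0.025, fail to reject H0; the data do not provide sufficient evidence against H0.

-2.157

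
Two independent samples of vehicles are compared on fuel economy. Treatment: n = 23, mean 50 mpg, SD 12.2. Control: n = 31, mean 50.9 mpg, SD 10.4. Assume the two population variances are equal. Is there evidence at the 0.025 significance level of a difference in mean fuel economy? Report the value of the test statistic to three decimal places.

-0.292

Let group 1 = treatment, group 2 = control. H0: μ_1 = μ_2; H1: μ_1 ≠ μ_2 (two-sample pooled-variance t-test, two-sided).
s_p² = [(23−1)·12.2² + (31−1)·10.4²]/(23+31−2) = 125.371
t = (50 − 50.9)/√[125.371·(1/23 + 1/31)] = -0.292
df = n₁ + n₂ − 2 = 52
Two-sided p-value ≈ 0.771
Since p ≈ 0.771 > α = 0.025, fail to reject H0; the evidence is not statistically significant.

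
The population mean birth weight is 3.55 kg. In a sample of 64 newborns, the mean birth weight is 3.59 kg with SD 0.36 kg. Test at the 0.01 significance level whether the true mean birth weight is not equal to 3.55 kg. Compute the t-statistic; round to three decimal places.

H0: μ = 3.55; H1: μ ≠ 3.55 (one-sample t-test, two-sided).
t = (x̄ − μ₀)/(s/√n) = (3.59 − 3.55)/(0.36/√64) = 0.889
df = n − 1 = 63
Two-sided p-value ≈ 0.377
Since p ≈ 0.377 > α = 0.01, fail to reject H0; the data do not provide sufficient evidence against H0.

0.889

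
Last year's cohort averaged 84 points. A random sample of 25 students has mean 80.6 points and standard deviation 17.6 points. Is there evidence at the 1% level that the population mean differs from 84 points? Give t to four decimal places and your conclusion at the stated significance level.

H0: μ = 84; H1: μ ≠ 84 (one-sample t-test, two-sided).
t = (x̄ − μ₀)/(s/√n) = (80.6 − 84)/(17.6/√25) = -0.9659
df = n − 1 = 24
Two-sided p-value ≈ 0.344
Since p ≈ 0.344 > α = 0.01, fail to reject H0; the evidence is not statistically significant.

t = -0.9659; fail to reject H0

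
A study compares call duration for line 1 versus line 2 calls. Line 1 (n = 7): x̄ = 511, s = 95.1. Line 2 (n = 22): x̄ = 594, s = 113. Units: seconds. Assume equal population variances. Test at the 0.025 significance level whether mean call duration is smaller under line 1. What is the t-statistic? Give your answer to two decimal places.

Let group 1 = line 1, group 2 = line 2. H0: μ_1 = μ_2; H1: μ_1 < μ_2 (two-sample pooled-variance t-test, left-tailed).
s_p² = [(7−1)·95.1² + (22−1)·113²]/(7+22−2) = 11941.2
t = (511 − 594)/√[11941.2·(1/7 + 1/22)] = -1.75
df = n₁ + n₂ − 2 = 27
p-value = P(T ≤ -1.75) ≈ 0.0457
Since p ≈ 0.0457 > α = 0.025, fail to reject H0; the data do not provide sufficient evidence against H0.

-1.75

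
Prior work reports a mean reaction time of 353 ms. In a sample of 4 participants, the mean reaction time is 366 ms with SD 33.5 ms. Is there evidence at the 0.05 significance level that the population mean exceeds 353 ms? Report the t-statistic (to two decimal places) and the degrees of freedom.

t = 0.78, df = 3

H0: μ = 353; H1: μ > 353 (one-sample t-test, right-tailed).
t = (x̄ − μ₀)/(s/√n) = (366 − 353)/(33.5/√4) = 0.78
df = n − 1 = 3
p-value = P(T ≥ 0.78) ≈ 0.247
Since p ≈ 0.247 > α = 0.05, fail to reject H0; the evidence is not statistically significant.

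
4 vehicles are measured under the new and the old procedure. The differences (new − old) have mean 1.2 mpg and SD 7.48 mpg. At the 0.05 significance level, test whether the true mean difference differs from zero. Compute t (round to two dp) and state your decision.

t = 0.32; fail to reject H0

H0: μ_d = 0; H1: μ_d ≠ 0 (paired t-test on the differences, two-sided).
t = d̄/(s_d/√n) = 1.2/(7.48/√4) = 0.32
df = n − 1 = 3
Two-sided p-value ≈ 0.7694
Since p ≈ 0.7694 > α = 0.05, fail to reject H0; the data do not provide sufficient evidence against H0.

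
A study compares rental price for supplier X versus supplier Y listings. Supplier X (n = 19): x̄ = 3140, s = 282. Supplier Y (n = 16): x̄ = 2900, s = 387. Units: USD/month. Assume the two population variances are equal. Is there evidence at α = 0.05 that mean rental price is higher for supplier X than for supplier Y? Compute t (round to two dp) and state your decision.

Let group 1 = supplier X, group 2 = supplier Y. H0: μ_1 = μ_2; H1: μ_1 > μ_2 (two-sample pooled-variance t-test, right-tailed).
s_p² = [(19−1)·282² + (16−1)·387²]/(19+16−2) = 111454
t = (3140 − 2900)/√[111454·(1/19 + 1/16)] = 2.12
df = n₁ + n₂ − 2 = 33
p-value = P(T ≥ 2.12) ≈ 0.0209
Since p ≈ 0.0209 < α = 0.05, reject H0; the data support H1.

t = 2.12; reject H0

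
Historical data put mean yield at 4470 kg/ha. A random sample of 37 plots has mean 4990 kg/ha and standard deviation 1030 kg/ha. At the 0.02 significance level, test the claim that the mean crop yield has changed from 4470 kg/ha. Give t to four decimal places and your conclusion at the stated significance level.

t = 3.0709; reject H0

H0: μ = 4470; H1: μ ≠ 4470 (one-sample t-test, two-sided).
t = (x̄ − μ₀)/(s/√n) = (4990 − 4470)/(1030/√37) = 3.0709
df = n − 1 = 36
Two-sided p-value ≈ 0.0040
Since p ≈ 0.0040 < α = 0.02, reject H0; the data support H1.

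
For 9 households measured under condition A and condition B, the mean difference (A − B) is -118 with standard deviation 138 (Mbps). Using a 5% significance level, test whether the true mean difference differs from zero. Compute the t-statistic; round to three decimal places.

H0: μ_d = 0; H1: μ_d ≠ 0 (paired t-test on the differences, two-sided).
t = d̄/(s_d/√n) = -118/(138/√9) = -2.565
df = n − 1 = 8
Two-sided p-value ≈ 0.033
Since p ≈ 0.033 < α = 0.05, reject H0; the data support H1.

-2.565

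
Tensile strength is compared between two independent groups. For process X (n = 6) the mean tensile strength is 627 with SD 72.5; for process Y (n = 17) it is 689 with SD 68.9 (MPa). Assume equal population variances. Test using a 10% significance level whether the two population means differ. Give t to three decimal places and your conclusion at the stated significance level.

Let group 1 = process X, group 2 = process Y. H0: μ_1 = μ_2; H1: μ_1 ≠ μ_2 (two-sample pooled-variance t-test, two-sided).
s_p² = [(6−1)·72.5² + (17−1)·68.9²]/(6+17−2) = 4868.41
t = (627 − 689)/√[4868.41·(1/6 + 1/17)] = -1.871
df = n₁ + n₂ − 2 = 21
Two-sided p-value ≈ 0.075
Since p ≈ 0.075 < α = 0.1, reject H0; the data support H1.

t = -1.871; reject H0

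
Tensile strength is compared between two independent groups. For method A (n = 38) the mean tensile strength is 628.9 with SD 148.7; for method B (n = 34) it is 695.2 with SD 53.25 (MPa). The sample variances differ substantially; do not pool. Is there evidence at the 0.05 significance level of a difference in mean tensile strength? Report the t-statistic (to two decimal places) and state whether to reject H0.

t = -2.57; reject H0

Let group 1 = method A, group 2 = method B. H0: μ_1 = μ_2; H1: μ_1 ≠ μ_2 (Welch's two-sample t-test, two-sided).
t = (x̄_1 − x̄_2)/√(s_1²/n_1 + s_2²/n_2) = (628.9 − 695.2)/√(148.7²/38 + 53.25²/34) = -2.57
Welch–Satterthwaite df ≈ 47.28
Two-sided p-value ≈ 0.0134
Since p ≈ 0.0134 < α = 0.05, reject H0; the data support H1.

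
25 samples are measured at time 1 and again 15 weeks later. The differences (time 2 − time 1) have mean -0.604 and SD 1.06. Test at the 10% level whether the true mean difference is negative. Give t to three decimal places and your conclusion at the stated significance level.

t = -2.849; reject H0

H0: μ_d = 0; H1: μ_d < 0 (paired t-test on the differences, left-tailed).
t = d̄/(s_d/√n) = -0.604/(1.06/√25) = -2.849
df = n − 1 = 24
p-value = P(T ≤ -2.849) ≈ 0.0044
Since p ≈ 0.0044 < α = 0.1, reject H0; the evidence is statistically significant.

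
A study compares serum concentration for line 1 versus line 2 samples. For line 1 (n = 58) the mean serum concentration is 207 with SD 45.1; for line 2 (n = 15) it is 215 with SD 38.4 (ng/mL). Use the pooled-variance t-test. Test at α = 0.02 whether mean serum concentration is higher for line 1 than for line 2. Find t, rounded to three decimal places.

-0.630

Let group 1 = line 1, group 2 = line 2. H0: μ_1 = μ_2; H1: μ_1 > μ_2 (two-sample pooled-variance t-test, right-tailed).
s_p² = [(58−1)·45.1² + (15−1)·38.4²]/(58+15−2) = 1923.7
t = (207 − 215)/√[1923.7·(1/58 + 1/15)] = -0.630
df = n₁ + n₂ − 2 = 71
p-value = P(T ≥ -0.630) ≈ 0.735
Since p ≈ 0.735 > α = 0.02, fail to reject H0; the data do not provide sufficient evidence against H0.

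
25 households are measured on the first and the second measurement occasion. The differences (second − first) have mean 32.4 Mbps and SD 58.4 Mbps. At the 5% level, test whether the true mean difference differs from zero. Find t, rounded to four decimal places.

H0: μ_d = 0; H1: μ_d ≠ 0 (paired t-test on the differences, two-sided).
t = d̄/(s_d/√n) = 32.4/(58.4/√25) = 2.7740
df = n − 1 = 24
Two-sided p-value ≈ 0.011
Since p ≈ 0.011 < α = 0.05, reject H0; the data support H1.

2.7740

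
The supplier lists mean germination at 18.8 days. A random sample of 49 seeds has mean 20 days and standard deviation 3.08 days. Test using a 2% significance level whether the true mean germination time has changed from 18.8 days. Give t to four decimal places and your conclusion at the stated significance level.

H0: μ = 18.8; H1: μ ≠ 18.8 (one-sample t-test, two-sided).
t = (x̄ − μ₀)/(s/√n) = (20 − 18.8)/(3.08/√49) = 2.7273
df = n − 1 = 48
Two-sided p-value ≈ 0.0089
Since p ≈ 0.0089 < α = 0.02, reject H0; the evidence is statistically significant.

t = 2.7273; reject H0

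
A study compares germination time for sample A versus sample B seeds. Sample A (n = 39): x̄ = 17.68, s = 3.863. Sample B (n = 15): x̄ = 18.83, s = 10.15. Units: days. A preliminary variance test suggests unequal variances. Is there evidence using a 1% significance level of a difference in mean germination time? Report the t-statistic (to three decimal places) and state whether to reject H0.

Let group 1 = sample A, group 2 = sample B. H0: μ_1 = μ_2; H1: μ_1 ≠ μ_2 (Welch's two-sample t-test, two-sided).
t = (x̄_1 − x̄_2)/√(s_1²/n_1 + s_2²/n_2) = (17.68 − 18.83)/√(3.863²/39 + 10.15²/15) = -0.427
Welch–Satterthwaite df ≈ 15.59
Two-sided p-value ≈ 0.6752
Since p ≈ 0.6752 > α = 0.01, fail to reject H0; the data do not provide sufficient evidence against H0.

t = -0.427; fail to reject H0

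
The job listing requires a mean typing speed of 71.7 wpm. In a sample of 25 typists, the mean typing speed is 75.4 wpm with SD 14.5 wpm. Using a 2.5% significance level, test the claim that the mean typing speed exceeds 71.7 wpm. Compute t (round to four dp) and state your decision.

H0: μ = 71.7; H1: μ > 71.7 (one-sample t-test, right-tailed).
t = (x̄ − μ₀)/(s/√n) = (75.4 − 71.7)/(14.5/√25) = 1.2759
df = n − 1 = 24
p-value = P(T ≥ 1.2759) ≈ 0.107
Since p ≈ 0.107 > α = 0.025, fail to reject H0; the data do not provide sufficient evidence against H0.

t = 1.2759; fail to reject H0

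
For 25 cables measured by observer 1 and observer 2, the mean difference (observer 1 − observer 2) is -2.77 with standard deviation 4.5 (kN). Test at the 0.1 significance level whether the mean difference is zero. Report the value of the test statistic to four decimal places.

-3.0778

H0: μ_d = 0; H1: μ_d ≠ 0 (paired t-test on the differences, two-sided).
t = d̄/(s_d/√n) = -2.77/(4.5/√25) = -3.0778
df = n − 1 = 24
Two-sided p-value ≈ 0.005
Since p ≈ 0.005 < α = 0.1, reject H0; the data support H1.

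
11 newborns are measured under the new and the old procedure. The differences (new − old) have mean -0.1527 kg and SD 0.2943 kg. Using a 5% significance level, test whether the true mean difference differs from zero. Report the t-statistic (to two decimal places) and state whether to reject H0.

t = -1.72; fail to reject H0

H0: μ_d = 0; H1: μ_d ≠ 0 (paired t-test on the differences, two-sided).
t = d̄/(s_d/√n) = -0.1527/(0.2943/√11) = -1.72
df = n − 1 = 10
Two-sided p-value ≈ 0.1160
Since p ≈ 0.1160 > α = 0.05, fail to reject H0; the data do not provide sufficient evidence against H0.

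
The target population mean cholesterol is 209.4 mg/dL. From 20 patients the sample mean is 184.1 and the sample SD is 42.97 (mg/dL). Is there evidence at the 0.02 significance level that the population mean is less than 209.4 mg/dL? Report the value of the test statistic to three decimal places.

-2.633

H0: μ = 209.4; H1: μ < 209.4 (one-sample t-test, left-tailed).
t = (x̄ − μ₀)/(s/√n) = (184.1 − 209.4)/(42.97/√20) = -2.633
df = n − 1 = 19
p-value = P(T ≤ -2.633) ≈ 0.008
Since p ≈ 0.008 < α = 0.02, reject H0; the data support H1.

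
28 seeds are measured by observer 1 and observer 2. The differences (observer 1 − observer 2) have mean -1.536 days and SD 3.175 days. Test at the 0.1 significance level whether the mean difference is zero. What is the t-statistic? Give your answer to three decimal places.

H0: μ_d = 0; H1: μ_d ≠ 0 (paired t-test on the differences, two-sided).
t = d̄/(s_d/√n) = -1.536/(3.175/√28) = -2.560
df = n − 1 = 27
Two-sided p-value ≈ 0.016
Since p ≈ 0.016 < α = 0.1, reject H0; the data support H1.

-2.560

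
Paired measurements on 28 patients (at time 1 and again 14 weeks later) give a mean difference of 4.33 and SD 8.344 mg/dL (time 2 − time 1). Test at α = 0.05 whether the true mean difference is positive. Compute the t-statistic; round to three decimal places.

2.746

H0: μ_d = 0; H1: μ_d > 0 (paired t-test on the differences, right-tailed).
t = d̄/(s_d/√n) = 4.33/(8.344/√28) = 2.746
df = n − 1 = 27
p-value = P(T ≥ 2.746) ≈ 0.0053
Since p ≈ 0.0053 < α = 0.05, reject H0; the evidence is statistically significant.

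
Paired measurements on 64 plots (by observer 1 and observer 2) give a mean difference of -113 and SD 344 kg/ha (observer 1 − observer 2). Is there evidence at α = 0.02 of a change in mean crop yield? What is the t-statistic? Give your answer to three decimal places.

H0: μ_d = 0; H1: μ_d ≠ 0 (paired t-test on the differences, two-sided).
t = d̄/(s_d/√n) = -113/(344/√64) = -2.628
df = n − 1 = 63
Two-sided p-value ≈ 0.011
Since p ≈ 0.011 < α = 0.02, reject H0; the data support H1.

-2.628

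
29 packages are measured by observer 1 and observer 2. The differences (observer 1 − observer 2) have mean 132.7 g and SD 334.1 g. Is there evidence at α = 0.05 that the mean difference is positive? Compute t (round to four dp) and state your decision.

t = 2.1389; reject H0

H0: μ_d = 0; H1: μ_d > 0 (paired t-test on the differences, right-tailed).
t = d̄/(s_d/√n) = 132.7/(334.1/√29) = 2.1389
df = n − 1 = 28
p-value = P(T ≥ 2.1389) ≈ 0.021
Since p ≈ 0.021 < α = 0.05, reject H0; the data support H1.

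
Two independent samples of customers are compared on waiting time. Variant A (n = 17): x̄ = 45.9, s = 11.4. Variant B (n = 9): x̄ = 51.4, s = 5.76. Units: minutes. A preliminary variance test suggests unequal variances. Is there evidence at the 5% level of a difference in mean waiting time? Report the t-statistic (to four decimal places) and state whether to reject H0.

t = -1.6339; fail to reject H0

Let group 1 = variant A, group 2 = variant B. H0: μ_1 = μ_2; H1: μ_1 ≠ μ_2 (Welch's two-sample t-test, two-sided).
t = (x̄_1 − x̄_2)/√(s_1²/n_1 + s_2²/n_2) = (45.9 − 51.4)/√(11.4²/17 + 5.76²/9) = -1.6339
Welch–Satterthwaite df ≈ 23.99
Two-sided p-value ≈ 0.115
Since p ≈ 0.115 > α = 0.05, fail to reject H0; the data do not provide sufficient evidence against H0.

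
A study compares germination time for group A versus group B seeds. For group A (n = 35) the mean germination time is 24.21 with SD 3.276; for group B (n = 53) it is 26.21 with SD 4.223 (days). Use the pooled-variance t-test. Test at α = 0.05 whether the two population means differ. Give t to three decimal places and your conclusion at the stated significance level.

Let group 1 = group A, group 2 = group B. H0: μ_1 = μ_2; H1: μ_1 ≠ μ_2 (two-sample pooled-variance t-test, two-sided).
s_p² = [(35−1)·3.276² + (53−1)·4.223²]/(35+53−2) = 15.0261
t = (24.21 − 26.21)/√[15.0261·(1/35 + 1/53)] = -2.369
df = n₁ + n₂ − 2 = 86
Two-sided p-value ≈ 0.0201
Since p ≈ 0.0201 < α = 0.05, reject H0; the data support H1.

t = -2.369; reject H0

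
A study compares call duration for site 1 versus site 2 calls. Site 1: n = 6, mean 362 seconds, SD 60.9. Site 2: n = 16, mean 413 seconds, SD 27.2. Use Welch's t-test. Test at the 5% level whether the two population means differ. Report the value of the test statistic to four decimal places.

-1.9786

Let group 1 = site 1, group 2 = site 2. H0: μ_1 = μ_2; H1: μ_1 ≠ μ_2 (Welch's two-sample t-test, two-sided).
t = (x̄_1 − x̄_2)/√(s_1²/n_1 + s_2²/n_2) = (362 − 413)/√(60.9²/6 + 27.2²/16) = -1.9786
Welch–Satterthwaite df ≈ 5.77
Two-sided p-value ≈ 0.0972
Since p ≈ 0.0972 > α = 0.05, fail to reject H0; the data do not provide sufficient evidence against H0.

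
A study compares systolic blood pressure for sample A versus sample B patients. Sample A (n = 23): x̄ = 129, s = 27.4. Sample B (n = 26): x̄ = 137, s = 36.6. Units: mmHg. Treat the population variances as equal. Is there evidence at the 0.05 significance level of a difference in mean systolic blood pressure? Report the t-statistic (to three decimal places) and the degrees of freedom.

Let group 1 = sample A, group 2 = sample B. H0: μ_1 = μ_2; H1: μ_1 ≠ μ_2 (two-sample pooled-variance t-test, two-sided).
s_p² = [(23−1)·27.4² + (26−1)·36.6²]/(23+26−2) = 1063.95
t = (129 − 137)/√[1063.95·(1/23 + 1/26)] = -0.857
df = n₁ + n₂ − 2 = 47
Two-sided p-value ≈ 0.396
Since p ≈ 0.396 > α = 0.05, fail to reject H0; the data do not provide sufficient evidence against H0.

t = -0.857, df = 47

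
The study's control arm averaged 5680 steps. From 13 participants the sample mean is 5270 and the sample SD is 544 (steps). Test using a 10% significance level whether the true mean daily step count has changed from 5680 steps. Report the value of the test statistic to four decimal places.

-2.7174

H0: μ = 5680; H1: μ ≠ 5680 (one-sample t-test, two-sided).
t = (x̄ − μ₀)/(s/√n) = (5270 − 5680)/(544/√13) = -2.7174
df = n − 1 = 12
Two-sided p-value ≈ 0.0187
Since p ≈ 0.0187 < α = 0.1, reject H0; the evidence is statistically significant.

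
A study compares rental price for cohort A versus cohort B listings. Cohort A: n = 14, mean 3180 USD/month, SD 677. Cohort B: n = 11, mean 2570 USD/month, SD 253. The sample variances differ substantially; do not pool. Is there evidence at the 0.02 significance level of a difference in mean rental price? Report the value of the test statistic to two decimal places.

3.11

Let group 1 = cohort A, group 2 = cohort B. H0: μ_1 = μ_2; H1: μ_1 ≠ μ_2 (Welch's two-sample t-test, two-sided).
t = (x̄_1 − x̄_2)/√(s_1²/n_1 + s_2²/n_2) = (3180 − 2570)/√(677²/14 + 253²/11) = 3.11
Welch–Satterthwaite df ≈ 17.32
Two-sided p-value ≈ 0.006
Since p ≈ 0.006 < α = 0.02, reject H0; the evidence is statistically significant.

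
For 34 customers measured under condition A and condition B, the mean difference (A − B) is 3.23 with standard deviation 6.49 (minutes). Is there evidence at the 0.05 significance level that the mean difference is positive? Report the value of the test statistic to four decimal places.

2.9020

H0: μ_d = 0; H1: μ_d > 0 (paired t-test on the differences, right-tailed).
t = d̄/(s_d/√n) = 3.23/(6.49/√34) = 2.9020
df = n − 1 = 33
p-value = P(T ≥ 2.9020) ≈ 0.003
Since p ≈ 0.003 < α = 0.05, reject H0; the evidence is statistically significant.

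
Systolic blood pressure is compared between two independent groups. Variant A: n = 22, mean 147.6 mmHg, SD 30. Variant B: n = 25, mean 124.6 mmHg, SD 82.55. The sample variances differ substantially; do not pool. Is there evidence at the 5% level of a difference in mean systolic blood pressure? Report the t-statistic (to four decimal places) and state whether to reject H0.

Let group 1 = variant A, group 2 = variant B. H0: μ_1 = μ_2; H1: μ_1 ≠ μ_2 (Welch's two-sample t-test, two-sided).
t = (x̄_1 − x̄_2)/√(s_1²/n_1 + s_2²/n_2) = (147.6 − 124.6)/√(30²/22 + 82.55²/25) = 1.2990
Welch–Satterthwaite df ≈ 30.95
Two-sided p-value ≈ 0.204
Since p ≈ 0.204 > α = 0.05, fail to reject H0; the data do not provide sufficient evidence against H0.

t = 1.2990; fail to reject H0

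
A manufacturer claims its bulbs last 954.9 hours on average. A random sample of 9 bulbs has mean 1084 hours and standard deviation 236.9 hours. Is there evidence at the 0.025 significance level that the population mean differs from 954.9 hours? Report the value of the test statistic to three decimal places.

1.635

H0: μ = 954.9; H1: μ ≠ 954.9 (one-sample t-test, two-sided).
t = (x̄ − μ₀)/(s/√n) = (1084 − 954.9)/(236.9/√9) = 1.635
df = n − 1 = 8
Two-sided p-value ≈ 0.1407
Since p ≈ 0.1407 > α = 0.025, fail to reject H0; the data do not provide sufficient evidence against H0.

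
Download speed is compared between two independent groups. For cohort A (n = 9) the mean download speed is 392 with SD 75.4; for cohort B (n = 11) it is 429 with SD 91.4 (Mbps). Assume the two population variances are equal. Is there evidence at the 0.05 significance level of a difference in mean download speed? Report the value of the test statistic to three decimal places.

Let group 1 = cohort A, group 2 = cohort B. H0: μ_1 = μ_2; H1: μ_1 ≠ μ_2 (two-sample pooled-variance t-test, two-sided).
s_p² = [(9−1)·75.4² + (11−1)·91.4²]/(9+11−2) = 7167.83
t = (392 − 429)/√[7167.83·(1/9 + 1/11)] = -0.972
df = n₁ + n₂ − 2 = 18
Two-sided p-value ≈ 0.3438
Since p ≈ 0.3438 > α = 0.05, fail to reject H0; the evidence is not statistically significant.

-0.972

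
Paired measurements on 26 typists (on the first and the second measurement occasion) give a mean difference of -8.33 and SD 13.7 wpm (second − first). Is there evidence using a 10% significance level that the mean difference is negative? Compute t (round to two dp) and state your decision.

H0: μ_d = 0; H1: μ_d < 0 (paired t-test on the differences, left-tailed).
t = d̄/(s_d/√n) = -8.33/(13.7/√26) = -3.10
df = n − 1 = 25
p-value = P(T ≤ -3.10) ≈ 0.0024
Since p ≈ 0.0024 < α = 0.1, reject H0; the evidence is statistically significant.

t = -3.10; reject H0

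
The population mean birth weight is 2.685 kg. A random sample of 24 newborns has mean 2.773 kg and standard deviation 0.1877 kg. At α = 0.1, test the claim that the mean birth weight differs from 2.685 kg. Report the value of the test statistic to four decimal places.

H0: μ = 2.685; H1: μ ≠ 2.685 (one-sample t-test, two-sided).
t = (x̄ − μ₀)/(s/√n) = (2.773 − 2.685)/(0.1877/√24) = 2.2968
df = n − 1 = 23
Two-sided p-value ≈ 0.031
Since p ≈ 0.031 < α = 0.1, reject H0; the data support H1.

2.2968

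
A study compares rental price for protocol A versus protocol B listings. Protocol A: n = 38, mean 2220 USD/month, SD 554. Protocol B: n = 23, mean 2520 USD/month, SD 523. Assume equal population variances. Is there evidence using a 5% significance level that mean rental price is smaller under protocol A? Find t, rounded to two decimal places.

-2.09

Let group 1 = protocol A, group 2 = protocol B. H0: μ_1 = μ_2; H1: μ_1 < μ_2 (two-sample pooled-variance t-test, left-tailed).
s_p² = [(38−1)·554² + (23−1)·523²]/(38+23−2) = 294467
t = (2220 − 2520)/√[294467·(1/38 + 1/23)] = -2.09
df = n₁ + n₂ − 2 = 59
p-value = P(T ≤ -2.09) ≈ 0.020
Since p ≈ 0.020 < α = 0.05, reject H0; the data support H1.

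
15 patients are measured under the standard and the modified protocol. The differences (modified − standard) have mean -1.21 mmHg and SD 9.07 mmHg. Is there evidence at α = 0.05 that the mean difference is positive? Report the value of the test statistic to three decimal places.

-0.517

H0: μ_d = 0; H1: μ_d > 0 (paired t-test on the differences, right-tailed).
t = d̄/(s_d/√n) = -1.21/(9.07/√15) = -0.517
df = n − 1 = 14
p-value = P(T ≥ -0.517) ≈ 0.693
Since p ≈ 0.693 > α = 0.05, fail to reject H0; the evidence is not statistically significant.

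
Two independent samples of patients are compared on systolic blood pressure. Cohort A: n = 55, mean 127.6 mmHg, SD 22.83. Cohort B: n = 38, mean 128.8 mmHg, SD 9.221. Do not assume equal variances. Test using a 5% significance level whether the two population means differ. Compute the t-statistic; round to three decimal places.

-0.351

Let group 1 = cohort A, group 2 = cohort B. H0: μ_1 = μ_2; H1: μ_1 ≠ μ_2 (Welch's two-sample t-test, two-sided).
t = (x̄_1 − x̄_2)/√(s_1²/n_1 + s_2²/n_2) = (127.6 − 128.8)/√(22.83²/55 + 9.221²/38) = -0.351
Welch–Satterthwaite df ≈ 76.30
Two-sided p-value ≈ 0.727
Since p ≈ 0.727 > α = 0.05, fail to reject H0; the evidence is not statistically significant.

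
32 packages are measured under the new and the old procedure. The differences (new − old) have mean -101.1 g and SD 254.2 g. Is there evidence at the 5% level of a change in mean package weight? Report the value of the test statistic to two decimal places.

H0: μ_d = 0; H1: μ_d ≠ 0 (paired t-test on the differences, two-sided).
t = d̄/(s_d/√n) = -101.1/(254.2/√32) = -2.25
df = n − 1 = 31
Two-sided p-value ≈ 0.032
Since p ≈ 0.032 < α = 0.05, reject H0; the evidence is statistically significant.

-2.25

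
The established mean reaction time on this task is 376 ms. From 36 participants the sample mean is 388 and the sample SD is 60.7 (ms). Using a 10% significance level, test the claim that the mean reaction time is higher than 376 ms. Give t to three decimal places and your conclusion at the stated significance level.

t = 1.186; fail to reject H0

H0: μ = 376; H1: μ > 376 (one-sample t-test, right-tailed).
t = (x̄ − μ₀)/(s/√n) = (388 − 376)/(60.7/√36) = 1.186
df = n − 1 = 35
p-value = P(T ≥ 1.186) ≈ 0.1218
Since p ≈ 0.1218 > α = 0.1, fail to reject H0; the evidence is not statistically significant.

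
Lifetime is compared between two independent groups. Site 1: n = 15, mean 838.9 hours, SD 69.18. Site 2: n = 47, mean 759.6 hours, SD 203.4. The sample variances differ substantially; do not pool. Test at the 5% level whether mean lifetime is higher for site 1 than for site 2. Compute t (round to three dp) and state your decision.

Let group 1 = site 1, group 2 = site 2. H0: μ_1 = μ_2; H1: μ_1 > μ_2 (Welch's two-sample t-test, right-tailed).
t = (x̄_1 − x̄_2)/√(s_1²/n_1 + s_2²/n_2) = (838.9 − 759.6)/√(69.18²/15 + 203.4²/47) = 2.290
Welch–Satterthwaite df ≈ 59.64
p-value = P(T ≥ 2.290) ≈ 0.013
Since p ≈ 0.013 < α = 0.05, reject H0; the data support H1.

t = 2.290; reject H0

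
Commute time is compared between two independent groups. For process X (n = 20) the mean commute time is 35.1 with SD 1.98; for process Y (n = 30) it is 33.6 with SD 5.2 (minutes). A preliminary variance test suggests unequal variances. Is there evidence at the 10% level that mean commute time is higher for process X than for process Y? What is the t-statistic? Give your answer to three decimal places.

Let group 1 = process X, group 2 = process Y. H0: μ_1 = μ_2; H1: μ_1 > μ_2 (Welch's two-sample t-test, right-tailed).
t = (x̄_1 − x̄_2)/√(s_1²/n_1 + s_2²/n_2) = (35.1 − 33.6)/√(1.98²/20 + 5.2²/30) = 1.432
Welch–Satterthwaite df ≈ 40.09
p-value = P(T ≥ 1.432) ≈ 0.080
Since p ≈ 0.080 < α = 0.1, reject H0; the data support H1.

1.432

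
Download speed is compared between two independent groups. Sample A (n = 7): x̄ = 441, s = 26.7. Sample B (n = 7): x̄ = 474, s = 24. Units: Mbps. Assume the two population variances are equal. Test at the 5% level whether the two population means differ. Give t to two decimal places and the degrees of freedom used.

Let group 1 = sample A, group 2 = sample B. H0: μ_1 = μ_2; H1: μ_1 ≠ μ_2 (two-sample pooled-variance t-test, two-sided).
s_p² = [(7−1)·26.7² + (7−1)·24²]/(7+7−2) = 644.445
t = (441 − 474)/√[644.445·(1/7 + 1/7)] = -2.43
df = n₁ + n₂ − 2 = 12
Two-sided p-value ≈ 0.032
Since p ≈ 0.032 < α = 0.05, reject H0; the data support H1.

t = -2.43, df = 12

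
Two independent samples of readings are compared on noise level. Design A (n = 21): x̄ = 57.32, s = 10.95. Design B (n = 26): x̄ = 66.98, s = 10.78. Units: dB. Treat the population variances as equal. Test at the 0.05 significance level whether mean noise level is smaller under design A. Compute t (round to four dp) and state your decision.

t = -3.0329; reject H0

Let group 1 = design A, group 2 = design B. H0: μ_1 = μ_2; H1: μ_1 < μ_2 (two-sample pooled-variance t-test, left-tailed).
s_p² = [(21−1)·10.95² + (26−1)·10.78²]/(21+26−2) = 117.85
t = (57.32 − 66.98)/√[117.85·(1/21 + 1/26)] = -3.0329
df = n₁ + n₂ − 2 = 45
p-value = P(T ≤ -3.0329) ≈ 0.0020
Since p ≈ 0.0020 < α = 0.05, reject H0; the evidence is statistically significant.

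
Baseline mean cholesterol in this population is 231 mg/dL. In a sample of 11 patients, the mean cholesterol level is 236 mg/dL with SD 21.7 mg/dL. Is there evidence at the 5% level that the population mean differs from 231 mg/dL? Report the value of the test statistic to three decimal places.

0.764

H0: μ = 231; H1: μ ≠ 231 (one-sample t-test, two-sided).
t = (x̄ − μ₀)/(s/√n) = (236 − 231)/(21.7/√11) = 0.764
df = n − 1 = 10
Two-sided p-value ≈ 0.4624
Since p ≈ 0.4624 > α = 0.05, fail to reject H0; the evidence is not statistically significant.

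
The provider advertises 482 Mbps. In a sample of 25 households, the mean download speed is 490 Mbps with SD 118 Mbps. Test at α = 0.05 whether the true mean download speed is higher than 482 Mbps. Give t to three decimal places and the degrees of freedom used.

t = 0.339, df = 24

H0: μ = 482; H1: μ > 482 (one-sample t-test, right-tailed).
t = (x̄ − μ₀)/(s/√n) = (490 − 482)/(118/√25) = 0.339
df = n − 1 = 24
p-value = P(T ≥ 0.339) ≈ 0.3688
Since p ≈ 0.3688 > α = 0.05, fail to reject H0; the evidence is not statistically significant.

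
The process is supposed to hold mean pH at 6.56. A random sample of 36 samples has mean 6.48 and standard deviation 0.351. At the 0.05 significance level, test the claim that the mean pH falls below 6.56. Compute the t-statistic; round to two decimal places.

H0: μ = 6.56; H1: μ < 6.56 (one-sample t-test, left-tailed).
t = (x̄ − μ₀)/(s/√n) = (6.48 − 6.56)/(0.351/√36) = -1.37
df = n − 1 = 35
p-value = P(T ≤ -1.37) ≈ 0.090
Since p ≈ 0.090 > α = 0.05, fail to reject H0; the evidence is not statistically significant.

-1.37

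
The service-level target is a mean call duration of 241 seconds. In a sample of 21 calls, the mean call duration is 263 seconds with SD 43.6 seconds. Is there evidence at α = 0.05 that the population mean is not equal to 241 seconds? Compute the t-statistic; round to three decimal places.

H0: μ = 241; H1: μ ≠ 241 (one-sample t-test, two-sided).
t = (x̄ − μ₀)/(s/√n) = (263 − 241)/(43.6/√21) = 2.312
df = n − 1 = 20
Two-sided p-value ≈ 0.032
Since p ≈ 0.032 < α = 0.05, reject H0; the data support H1.

2.312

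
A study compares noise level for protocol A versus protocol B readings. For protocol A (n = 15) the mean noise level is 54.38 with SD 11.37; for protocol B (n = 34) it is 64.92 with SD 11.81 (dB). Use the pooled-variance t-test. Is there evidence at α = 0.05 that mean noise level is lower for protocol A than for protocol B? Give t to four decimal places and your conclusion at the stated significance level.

Let group 1 = protocol A, group 2 = protocol B. H0: μ_1 = μ_2; H1: μ_1 < μ_2 (two-sample pooled-variance t-test, left-tailed).
s_p² = [(15−1)·11.37² + (34−1)·11.81²]/(15+34−2) = 136.438
t = (54.38 − 64.92)/√[136.438·(1/15 + 1/34)] = -2.9111
df = n₁ + n₂ − 2 = 47
p-value = P(T ≤ -2.9111) ≈ 0.0027
Since p ≈ 0.0027 < α = 0.05, reject H0; the data support H1.

t = -2.9111; reject H0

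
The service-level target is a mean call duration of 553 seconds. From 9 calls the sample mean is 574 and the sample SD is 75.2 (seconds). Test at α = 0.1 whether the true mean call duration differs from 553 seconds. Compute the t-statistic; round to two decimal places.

H0: μ = 553; H1: μ ≠ 553 (one-sample t-test, two-sided).
t = (x̄ − μ₀)/(s/√n) = (574 − 553)/(75.2/√9) = 0.84
df = n − 1 = 8
Two-sided p-value ≈ 0.426
Since p ≈ 0.426 > α = 0.1, fail to reject H0; the evidence is not statistically significant.

0.84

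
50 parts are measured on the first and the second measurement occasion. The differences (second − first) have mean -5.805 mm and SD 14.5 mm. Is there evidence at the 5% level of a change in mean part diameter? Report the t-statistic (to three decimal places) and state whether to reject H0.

t = -2.831; reject H0

H0: μ_d = 0; H1: μ_d ≠ 0 (paired t-test on the differences, two-sided).
t = d̄/(s_d/√n) = -5.805/(14.5/√50) = -2.831
df = n − 1 = 49
Two-sided p-value ≈ 0.0067
Since p ≈ 0.0067 < α = 0.05, reject H0; the evidence is statistically significant.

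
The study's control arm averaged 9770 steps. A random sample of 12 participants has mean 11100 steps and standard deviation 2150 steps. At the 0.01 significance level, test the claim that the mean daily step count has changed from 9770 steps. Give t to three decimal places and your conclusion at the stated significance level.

t = 2.143; fail to reject H0

H0: μ = 9770; H1: μ ≠ 9770 (one-sample t-test, two-sided).
t = (x̄ − μ₀)/(s/√n) = (11100 − 9770)/(2150/√12) = 2.143
df = n − 1 = 11
Two-sided p-value ≈ 0.0553
Since p ≈ 0.0553 > α = 0.01, fail to reject H0; the evidence is not statistically significant.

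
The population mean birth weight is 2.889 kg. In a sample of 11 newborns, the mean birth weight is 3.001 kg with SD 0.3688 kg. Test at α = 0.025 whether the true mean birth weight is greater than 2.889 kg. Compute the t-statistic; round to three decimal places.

1.007

H0: μ = 2.889; H1: μ > 2.889 (one-sample t-test, right-tailed).
t = (x̄ − μ₀)/(s/√n) = (3.001 − 2.889)/(0.3688/√11) = 1.007
df = n − 1 = 10
p-value = P(T ≥ 1.007) ≈ 0.1688
Since p ≈ 0.1688 > α = 0.025, fail to reject H0; the evidence is not statistically significant.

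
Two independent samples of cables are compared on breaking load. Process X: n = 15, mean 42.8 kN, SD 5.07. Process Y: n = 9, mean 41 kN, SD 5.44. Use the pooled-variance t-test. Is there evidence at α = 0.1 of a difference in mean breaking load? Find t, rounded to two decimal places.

Let group 1 = process X, group 2 = process Y. H0: μ_1 = μ_2; H1: μ_1 ≠ μ_2 (two-sample pooled-variance t-test, two-sided).
s_p² = [(15−1)·5.07² + (9−1)·5.44²]/(15+9−2) = 27.119
t = (42.8 − 41)/√[27.119·(1/15 + 1/9)] = 0.82
df = n₁ + n₂ − 2 = 22
Two-sided p-value ≈ 0.421
Since p ≈ 0.421 > α = 0.1, fail to reject H0; the evidence is not statistically significant.

0.82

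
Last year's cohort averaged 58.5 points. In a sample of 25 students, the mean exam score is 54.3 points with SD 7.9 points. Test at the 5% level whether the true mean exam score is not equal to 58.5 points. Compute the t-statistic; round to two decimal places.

H0: μ = 58.5; H1: μ ≠ 58.5 (one-sample t-test, two-sided).
t = (x̄ − μ₀)/(s/√n) = (54.3 − 58.5)/(7.9/√25) = -2.66
df = n − 1 = 24
Two-sided p-value ≈ 0.0138
Since p ≈ 0.0138 < α = 0.05, reject H0; the evidence is statistically significant.

-2.66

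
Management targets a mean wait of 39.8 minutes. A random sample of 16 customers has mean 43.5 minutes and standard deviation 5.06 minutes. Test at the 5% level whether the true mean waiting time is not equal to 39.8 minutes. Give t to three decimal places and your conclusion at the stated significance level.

t = 2.925; reject H0

H0: μ = 39.8; H1: μ ≠ 39.8 (one-sample t-test, two-sided).
t = (x̄ − μ₀)/(s/√n) = (43.5 − 39.8)/(5.06/√16) = 2.925
df = n − 1 = 15
Two-sided p-value ≈ 0.0105
Since p ≈ 0.0105 < α = 0.05, reject H0; the data support H1.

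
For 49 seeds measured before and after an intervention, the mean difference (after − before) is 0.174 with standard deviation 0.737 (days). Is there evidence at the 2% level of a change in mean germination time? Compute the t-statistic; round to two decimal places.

H0: μ_d = 0; H1: μ_d ≠ 0 (paired t-test on the differences, two-sided).
t = d̄/(s_d/√n) = 0.174/(0.737/√49) = 1.65
df = n − 1 = 48
Two-sided p-value ≈ 0.105
Since p ≈ 0.105 > α = 0.02, fail to reject H0; the data do not provide sufficient evidence against H0.

1.65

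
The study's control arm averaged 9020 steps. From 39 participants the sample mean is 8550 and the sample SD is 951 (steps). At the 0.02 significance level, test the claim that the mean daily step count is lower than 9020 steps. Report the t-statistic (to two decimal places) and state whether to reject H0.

t = -3.09; reject H0

H0: μ = 9020; H1: μ < 9020 (one-sample t-test, left-tailed).
t = (x̄ − μ₀)/(s/√n) = (8550 − 9020)/(951/√39) = -3.09
df = n − 1 = 38
p-value = P(T ≤ -3.09) ≈ 0.0019
Since p ≈ 0.0019 < α = 0.02, reject H0; the data support H1.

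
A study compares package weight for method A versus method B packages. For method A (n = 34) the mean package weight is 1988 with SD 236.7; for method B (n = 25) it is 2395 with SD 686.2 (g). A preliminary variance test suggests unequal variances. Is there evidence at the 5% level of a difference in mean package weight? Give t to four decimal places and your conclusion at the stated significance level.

t = -2.8438; reject H0

Let group 1 = method A, group 2 = method B. H0: μ_1 = μ_2; H1: μ_1 ≠ μ_2 (Welch's two-sample t-test, two-sided).
t = (x̄_1 − x̄_2)/√(s_1²/n_1 + s_2²/n_2) = (1988 − 2395)/√(236.7²/34 + 686.2²/25) = -2.8438
Welch–Satterthwaite df ≈ 28.23
Two-sided p-value ≈ 0.008
Since p ≈ 0.008 < α = 0.05, reject H0; the data support H1.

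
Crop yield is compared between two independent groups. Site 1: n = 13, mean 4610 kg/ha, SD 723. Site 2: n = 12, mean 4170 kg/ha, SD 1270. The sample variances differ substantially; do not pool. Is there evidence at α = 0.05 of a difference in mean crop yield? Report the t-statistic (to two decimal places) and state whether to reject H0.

t = 1.05; fail to reject H0

Let group 1 = site 1, group 2 = site 2. H0: μ_1 = μ_2; H1: μ_1 ≠ μ_2 (Welch's two-sample t-test, two-sided).
t = (x̄_1 − x̄_2)/√(s_1²/n_1 + s_2²/n_2) = (4610 − 4170)/√(723²/13 + 1270²/12) = 1.05
Welch–Satterthwaite df ≈ 17.16
Two-sided p-value ≈ 0.3070
Since p ≈ 0.3070 > α = 0.05, fail to reject H0; the data do not provide sufficient evidence against H0.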